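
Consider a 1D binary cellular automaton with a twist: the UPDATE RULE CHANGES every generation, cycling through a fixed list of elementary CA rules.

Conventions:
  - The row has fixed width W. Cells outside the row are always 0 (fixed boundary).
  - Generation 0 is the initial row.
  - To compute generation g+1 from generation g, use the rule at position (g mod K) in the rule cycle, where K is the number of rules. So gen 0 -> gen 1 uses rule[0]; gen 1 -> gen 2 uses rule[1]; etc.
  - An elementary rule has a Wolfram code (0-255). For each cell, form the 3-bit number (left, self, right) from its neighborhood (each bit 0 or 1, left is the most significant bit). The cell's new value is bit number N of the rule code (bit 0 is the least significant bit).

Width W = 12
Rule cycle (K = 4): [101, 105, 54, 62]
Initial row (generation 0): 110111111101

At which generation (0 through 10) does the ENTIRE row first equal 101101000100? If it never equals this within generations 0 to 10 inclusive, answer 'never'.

Gen 0: 110111111101
Gen 1 (rule 101): 011000000111
Gen 2 (rule 105): 011011110101
Gen 3 (rule 54): 100100001111
Gen 4 (rule 62): 111110011000
Gen 5 (rule 101): 000010001011
Gen 6 (rule 105): 111000100111
Gen 7 (rule 54): 000101111000
Gen 8 (rule 62): 001111000100
Gen 9 (rule 101): 100001010101
Gen 10 (rule 105): 001100101010

Answer: never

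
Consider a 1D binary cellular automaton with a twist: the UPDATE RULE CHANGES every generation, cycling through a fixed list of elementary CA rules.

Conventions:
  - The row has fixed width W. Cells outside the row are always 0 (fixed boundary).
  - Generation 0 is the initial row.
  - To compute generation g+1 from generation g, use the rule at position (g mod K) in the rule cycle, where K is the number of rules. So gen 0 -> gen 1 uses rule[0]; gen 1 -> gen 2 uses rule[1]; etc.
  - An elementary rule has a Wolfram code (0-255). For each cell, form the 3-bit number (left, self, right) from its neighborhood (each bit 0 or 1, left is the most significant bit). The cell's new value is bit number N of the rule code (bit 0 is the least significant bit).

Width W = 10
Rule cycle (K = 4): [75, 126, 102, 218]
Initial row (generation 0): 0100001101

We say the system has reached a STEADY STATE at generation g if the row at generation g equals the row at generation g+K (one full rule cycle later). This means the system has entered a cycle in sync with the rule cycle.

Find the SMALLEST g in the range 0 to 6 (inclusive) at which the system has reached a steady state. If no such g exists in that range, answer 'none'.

Gen 0: 0100001101
Gen 1 (rule 75): 1001111100
Gen 2 (rule 126): 1111000110
Gen 3 (rule 102): 0001001010
Gen 4 (rule 218): 0010110001
Gen 5 (rule 75): 1100110110
Gen 6 (rule 126): 1111111111
Gen 7 (rule 102): 0000000001
Gen 8 (rule 218): 0000000010
Gen 9 (rule 75): 1111111100
Gen 10 (rule 126): 1000000110

Answer: none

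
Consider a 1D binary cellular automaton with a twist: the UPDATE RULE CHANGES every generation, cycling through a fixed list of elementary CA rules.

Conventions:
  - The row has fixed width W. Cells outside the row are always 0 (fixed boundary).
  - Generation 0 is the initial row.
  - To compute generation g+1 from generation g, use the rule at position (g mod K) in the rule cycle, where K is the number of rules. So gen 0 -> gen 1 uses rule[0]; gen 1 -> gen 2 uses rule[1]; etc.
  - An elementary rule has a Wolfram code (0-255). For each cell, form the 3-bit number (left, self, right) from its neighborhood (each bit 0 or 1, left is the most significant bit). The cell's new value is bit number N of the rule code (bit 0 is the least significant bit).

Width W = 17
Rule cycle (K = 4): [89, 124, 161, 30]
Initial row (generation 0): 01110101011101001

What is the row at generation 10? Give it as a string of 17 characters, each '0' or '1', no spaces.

Gen 0: 01110101011101001
Gen 1 (rule 89): 01010000010100100
Gen 2 (rule 124): 01111000011110110
Gen 3 (rule 161): 00110011001101000
Gen 4 (rule 30): 01101110111001100
Gen 5 (rule 89): 01101010101101111
Gen 6 (rule 124): 01111111111111001
Gen 7 (rule 161): 00111111111110000
Gen 8 (rule 30): 01100000000001000
Gen 9 (rule 89): 01111111111100111
Gen 10 (rule 124): 01000000000110101

Answer: 01000000000110101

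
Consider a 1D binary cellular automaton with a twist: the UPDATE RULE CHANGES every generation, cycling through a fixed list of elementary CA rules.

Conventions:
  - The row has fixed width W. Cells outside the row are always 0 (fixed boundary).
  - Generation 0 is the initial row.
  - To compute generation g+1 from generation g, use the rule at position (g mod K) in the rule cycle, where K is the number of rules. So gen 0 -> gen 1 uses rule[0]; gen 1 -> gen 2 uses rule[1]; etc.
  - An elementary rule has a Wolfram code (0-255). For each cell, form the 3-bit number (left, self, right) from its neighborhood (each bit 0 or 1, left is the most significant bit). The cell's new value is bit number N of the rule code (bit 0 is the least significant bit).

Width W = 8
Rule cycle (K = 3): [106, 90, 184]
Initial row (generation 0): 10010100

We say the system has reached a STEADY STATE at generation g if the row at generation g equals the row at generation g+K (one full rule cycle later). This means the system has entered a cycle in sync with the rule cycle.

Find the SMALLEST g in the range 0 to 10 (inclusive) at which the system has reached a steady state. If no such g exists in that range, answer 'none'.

Answer: 9

Derivation:
Gen 0: 10010100
Gen 1 (rule 106): 00101000
Gen 2 (rule 90): 01000100
Gen 3 (rule 184): 00100010
Gen 4 (rule 106): 01000100
Gen 5 (rule 90): 10101010
Gen 6 (rule 184): 01010101
Gen 7 (rule 106): 10101010
Gen 8 (rule 90): 00000001
Gen 9 (rule 184): 00000000
Gen 10 (rule 106): 00000000
Gen 11 (rule 90): 00000000
Gen 12 (rule 184): 00000000
Gen 13 (rule 106): 00000000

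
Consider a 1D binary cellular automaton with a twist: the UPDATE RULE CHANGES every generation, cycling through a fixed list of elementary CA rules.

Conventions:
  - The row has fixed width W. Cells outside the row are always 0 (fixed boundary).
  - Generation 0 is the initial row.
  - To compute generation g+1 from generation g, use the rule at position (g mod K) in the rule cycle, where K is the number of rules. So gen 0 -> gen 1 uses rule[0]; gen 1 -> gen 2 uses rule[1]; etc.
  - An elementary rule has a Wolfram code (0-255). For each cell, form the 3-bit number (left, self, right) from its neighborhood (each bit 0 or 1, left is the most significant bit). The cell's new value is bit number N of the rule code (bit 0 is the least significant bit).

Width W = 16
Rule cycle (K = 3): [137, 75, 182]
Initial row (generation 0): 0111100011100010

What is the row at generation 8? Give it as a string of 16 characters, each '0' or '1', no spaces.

Answer: 1110111011110010

Derivation:
Gen 0: 0111100011100010
Gen 1 (rule 137): 0111001011001000
Gen 2 (rule 75): 1101010011010011
Gen 3 (rule 182): 0011111100111100
Gen 4 (rule 137): 1011111000111001
Gen 5 (rule 75): 0010001011101010
Gen 6 (rule 182): 0111011101011111
Gen 7 (rule 137): 0110011000011110
Gen 8 (rule 75): 1110111011110010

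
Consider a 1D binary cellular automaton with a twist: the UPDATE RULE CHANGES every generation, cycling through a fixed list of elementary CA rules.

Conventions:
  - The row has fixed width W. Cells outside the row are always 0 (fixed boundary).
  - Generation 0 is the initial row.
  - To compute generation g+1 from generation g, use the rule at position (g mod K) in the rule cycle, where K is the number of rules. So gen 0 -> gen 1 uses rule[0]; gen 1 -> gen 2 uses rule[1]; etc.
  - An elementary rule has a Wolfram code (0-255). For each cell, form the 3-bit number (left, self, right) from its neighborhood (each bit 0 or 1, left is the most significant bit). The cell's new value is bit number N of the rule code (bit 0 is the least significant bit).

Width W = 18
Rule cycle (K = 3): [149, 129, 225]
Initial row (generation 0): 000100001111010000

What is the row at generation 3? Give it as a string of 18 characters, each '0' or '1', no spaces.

Answer: 111001011111100110

Derivation:
Gen 0: 000100001111010000
Gen 1 (rule 149): 110111100110011111
Gen 2 (rule 129): 000011000000001110
Gen 3 (rule 225): 111001011111100110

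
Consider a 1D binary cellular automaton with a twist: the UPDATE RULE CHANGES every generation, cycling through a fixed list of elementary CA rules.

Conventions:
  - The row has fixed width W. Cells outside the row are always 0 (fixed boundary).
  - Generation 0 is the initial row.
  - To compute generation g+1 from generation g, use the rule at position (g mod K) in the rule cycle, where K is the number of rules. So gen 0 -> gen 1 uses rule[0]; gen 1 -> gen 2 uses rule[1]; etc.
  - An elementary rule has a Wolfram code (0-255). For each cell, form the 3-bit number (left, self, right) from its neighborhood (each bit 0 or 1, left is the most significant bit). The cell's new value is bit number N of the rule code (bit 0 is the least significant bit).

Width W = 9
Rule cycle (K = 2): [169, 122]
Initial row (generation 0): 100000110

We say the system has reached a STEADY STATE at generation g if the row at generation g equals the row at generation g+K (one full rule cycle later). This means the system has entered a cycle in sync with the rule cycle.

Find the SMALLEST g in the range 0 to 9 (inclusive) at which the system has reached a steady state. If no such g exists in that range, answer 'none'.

Answer: 8

Derivation:
Gen 0: 100000110
Gen 1 (rule 169): 001110100
Gen 2 (rule 122): 011011010
Gen 3 (rule 169): 010110100
Gen 4 (rule 122): 101111010
Gen 5 (rule 169): 011110100
Gen 6 (rule 122): 110011010
Gen 7 (rule 169): 100010100
Gen 8 (rule 122): 010101010
Gen 9 (rule 169): 001010100
Gen 10 (rule 122): 010101010
Gen 11 (rule 169): 001010100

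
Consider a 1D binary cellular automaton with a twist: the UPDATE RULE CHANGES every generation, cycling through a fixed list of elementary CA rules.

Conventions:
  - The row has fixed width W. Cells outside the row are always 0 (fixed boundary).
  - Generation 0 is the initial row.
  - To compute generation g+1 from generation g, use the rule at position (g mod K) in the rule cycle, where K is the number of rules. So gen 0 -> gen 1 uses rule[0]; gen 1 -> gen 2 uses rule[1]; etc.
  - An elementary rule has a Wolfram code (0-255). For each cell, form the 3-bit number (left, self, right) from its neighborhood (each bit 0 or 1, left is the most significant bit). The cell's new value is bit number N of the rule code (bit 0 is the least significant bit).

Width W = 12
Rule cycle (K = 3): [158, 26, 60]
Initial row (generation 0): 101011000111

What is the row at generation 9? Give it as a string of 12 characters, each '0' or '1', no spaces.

Answer: 000010100101

Derivation:
Gen 0: 101011000111
Gen 1 (rule 158): 101010101110
Gen 2 (rule 26): 000000001001
Gen 3 (rule 60): 000000001101
Gen 4 (rule 158): 000000011001
Gen 5 (rule 26): 000000110110
Gen 6 (rule 60): 000000101101
Gen 7 (rule 158): 000001101001
Gen 8 (rule 26): 000011000110
Gen 9 (rule 60): 000010100101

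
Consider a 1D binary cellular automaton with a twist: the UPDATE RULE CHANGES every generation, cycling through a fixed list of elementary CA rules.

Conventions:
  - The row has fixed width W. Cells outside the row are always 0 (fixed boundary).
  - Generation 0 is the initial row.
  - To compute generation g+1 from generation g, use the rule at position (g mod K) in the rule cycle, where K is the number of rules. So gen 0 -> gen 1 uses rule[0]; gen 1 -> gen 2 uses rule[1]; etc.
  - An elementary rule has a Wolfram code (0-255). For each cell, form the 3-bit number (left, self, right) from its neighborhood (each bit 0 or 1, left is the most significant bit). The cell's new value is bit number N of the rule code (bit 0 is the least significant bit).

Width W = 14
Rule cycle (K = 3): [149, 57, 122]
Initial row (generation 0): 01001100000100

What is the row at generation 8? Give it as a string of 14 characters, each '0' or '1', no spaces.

Gen 0: 01001100000100
Gen 1 (rule 149): 01100011110111
Gen 2 (rule 57): 01011010001100
Gen 3 (rule 122): 10111101011110
Gen 4 (rule 149): 10011001001101
Gen 5 (rule 57): 01010100101010
Gen 6 (rule 122): 10101011010101
Gen 7 (rule 149): 10101000010101
Gen 8 (rule 57): 01010111001010

Answer: 01010111001010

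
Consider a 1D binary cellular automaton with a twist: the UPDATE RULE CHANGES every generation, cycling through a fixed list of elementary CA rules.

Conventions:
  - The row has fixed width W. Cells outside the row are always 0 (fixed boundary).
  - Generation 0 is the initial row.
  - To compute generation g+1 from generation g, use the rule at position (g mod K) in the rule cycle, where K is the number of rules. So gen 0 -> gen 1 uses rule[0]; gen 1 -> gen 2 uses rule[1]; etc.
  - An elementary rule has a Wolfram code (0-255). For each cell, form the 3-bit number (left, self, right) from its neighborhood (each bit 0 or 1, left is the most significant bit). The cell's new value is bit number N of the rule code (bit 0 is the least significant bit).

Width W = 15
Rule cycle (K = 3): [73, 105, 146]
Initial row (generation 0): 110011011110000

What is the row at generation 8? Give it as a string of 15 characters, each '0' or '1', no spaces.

Answer: 111001000011001

Derivation:
Gen 0: 110011011110000
Gen 1 (rule 73): 110011010010111
Gen 2 (rule 105): 110011100001101
Gen 3 (rule 146): 001101010010000
Gen 4 (rule 73): 101100000000111
Gen 5 (rule 105): 011101111110101
Gen 6 (rule 146): 101000111100000
Gen 7 (rule 73): 000010100101111
Gen 8 (rule 105): 111001000011001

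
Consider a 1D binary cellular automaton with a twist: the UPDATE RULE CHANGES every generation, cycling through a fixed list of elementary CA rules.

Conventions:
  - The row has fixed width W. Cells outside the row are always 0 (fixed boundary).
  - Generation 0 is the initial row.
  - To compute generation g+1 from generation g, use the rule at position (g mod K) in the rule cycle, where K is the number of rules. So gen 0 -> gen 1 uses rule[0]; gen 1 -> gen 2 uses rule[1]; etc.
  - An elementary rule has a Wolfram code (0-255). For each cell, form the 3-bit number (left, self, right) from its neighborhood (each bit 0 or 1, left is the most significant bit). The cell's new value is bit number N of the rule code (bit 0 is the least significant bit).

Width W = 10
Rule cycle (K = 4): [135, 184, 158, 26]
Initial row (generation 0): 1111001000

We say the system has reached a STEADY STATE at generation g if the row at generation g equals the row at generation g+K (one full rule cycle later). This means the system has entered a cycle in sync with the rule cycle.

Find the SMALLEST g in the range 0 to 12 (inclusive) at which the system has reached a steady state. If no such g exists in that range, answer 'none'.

Gen 0: 1111001000
Gen 1 (rule 135): 0110011011
Gen 2 (rule 184): 0101010110
Gen 3 (rule 158): 1101010101
Gen 4 (rule 26): 1000000000
Gen 5 (rule 135): 1011111111
Gen 6 (rule 184): 0111111110
Gen 7 (rule 158): 1111111101
Gen 8 (rule 26): 1000000000
Gen 9 (rule 135): 1011111111
Gen 10 (rule 184): 0111111110
Gen 11 (rule 158): 1111111101
Gen 12 (rule 26): 1000000000
Gen 13 (rule 135): 1011111111
Gen 14 (rule 184): 0111111110
Gen 15 (rule 158): 1111111101
Gen 16 (rule 26): 1000000000

Answer: 4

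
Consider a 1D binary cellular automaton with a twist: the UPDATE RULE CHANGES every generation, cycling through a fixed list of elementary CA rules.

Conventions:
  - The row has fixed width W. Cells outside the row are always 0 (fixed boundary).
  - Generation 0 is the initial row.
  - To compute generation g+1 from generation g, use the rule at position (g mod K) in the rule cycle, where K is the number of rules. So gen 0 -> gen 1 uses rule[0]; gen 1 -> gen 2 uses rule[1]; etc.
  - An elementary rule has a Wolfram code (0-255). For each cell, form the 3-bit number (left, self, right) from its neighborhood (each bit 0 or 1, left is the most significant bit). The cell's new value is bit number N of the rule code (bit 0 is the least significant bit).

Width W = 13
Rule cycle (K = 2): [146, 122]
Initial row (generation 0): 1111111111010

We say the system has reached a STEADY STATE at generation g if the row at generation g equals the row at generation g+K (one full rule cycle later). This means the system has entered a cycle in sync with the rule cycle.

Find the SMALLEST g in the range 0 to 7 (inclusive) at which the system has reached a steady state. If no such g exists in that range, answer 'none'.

Gen 0: 1111111111010
Gen 1 (rule 146): 0111111110001
Gen 2 (rule 122): 1100000011010
Gen 3 (rule 146): 0010000100001
Gen 4 (rule 122): 0101001010010
Gen 5 (rule 146): 1000110001101
Gen 6 (rule 122): 0101111011110
Gen 7 (rule 146): 1000110001101
Gen 8 (rule 122): 0101111011110
Gen 9 (rule 146): 1000110001101

Answer: 5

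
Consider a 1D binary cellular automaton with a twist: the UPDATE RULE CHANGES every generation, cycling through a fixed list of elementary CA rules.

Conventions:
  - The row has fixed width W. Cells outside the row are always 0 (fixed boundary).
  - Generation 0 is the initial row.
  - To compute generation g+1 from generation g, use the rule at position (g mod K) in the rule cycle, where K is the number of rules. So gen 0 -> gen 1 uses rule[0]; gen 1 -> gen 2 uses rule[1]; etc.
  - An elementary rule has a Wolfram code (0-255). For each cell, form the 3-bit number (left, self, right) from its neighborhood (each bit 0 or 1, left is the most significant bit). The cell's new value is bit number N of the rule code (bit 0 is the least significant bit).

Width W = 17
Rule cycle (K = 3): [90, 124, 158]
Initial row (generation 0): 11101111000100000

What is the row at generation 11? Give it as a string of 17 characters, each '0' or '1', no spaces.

Answer: 10110011111000011

Derivation:
Gen 0: 11101111000100000
Gen 1 (rule 90): 10101001101010000
Gen 2 (rule 124): 11111101111111000
Gen 3 (rule 158): 11111001111110100
Gen 4 (rule 90): 10001111000010010
Gen 5 (rule 124): 11001001100011011
Gen 6 (rule 158): 10111111010110010
Gen 7 (rule 90): 00100001000111101
Gen 8 (rule 124): 00110001100100111
Gen 9 (rule 158): 01101011011111110
Gen 10 (rule 90): 11100011010000011
Gen 11 (rule 124): 10110011111000011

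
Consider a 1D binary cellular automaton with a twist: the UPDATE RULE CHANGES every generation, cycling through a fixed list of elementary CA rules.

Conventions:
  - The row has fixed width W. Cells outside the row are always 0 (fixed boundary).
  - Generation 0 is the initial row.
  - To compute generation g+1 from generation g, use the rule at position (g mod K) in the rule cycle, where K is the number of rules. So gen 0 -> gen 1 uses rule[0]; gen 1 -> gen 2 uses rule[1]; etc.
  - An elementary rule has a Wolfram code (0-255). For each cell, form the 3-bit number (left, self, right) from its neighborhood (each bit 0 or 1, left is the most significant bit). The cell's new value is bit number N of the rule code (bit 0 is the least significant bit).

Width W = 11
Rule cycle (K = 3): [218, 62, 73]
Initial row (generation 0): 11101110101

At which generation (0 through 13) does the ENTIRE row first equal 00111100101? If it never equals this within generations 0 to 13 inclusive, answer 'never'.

Gen 0: 11101110101
Gen 1 (rule 218): 11101110000
Gen 2 (rule 62): 10011001000
Gen 3 (rule 73): 00011000011
Gen 4 (rule 218): 00111100111
Gen 5 (rule 62): 01100011100
Gen 6 (rule 73): 01101010101
Gen 7 (rule 218): 11100000000
Gen 8 (rule 62): 10010000000
Gen 9 (rule 73): 00000111111
Gen 10 (rule 218): 00001111111
Gen 11 (rule 62): 00011000000
Gen 12 (rule 73): 11011011111
Gen 13 (rule 218): 11011011111

Answer: never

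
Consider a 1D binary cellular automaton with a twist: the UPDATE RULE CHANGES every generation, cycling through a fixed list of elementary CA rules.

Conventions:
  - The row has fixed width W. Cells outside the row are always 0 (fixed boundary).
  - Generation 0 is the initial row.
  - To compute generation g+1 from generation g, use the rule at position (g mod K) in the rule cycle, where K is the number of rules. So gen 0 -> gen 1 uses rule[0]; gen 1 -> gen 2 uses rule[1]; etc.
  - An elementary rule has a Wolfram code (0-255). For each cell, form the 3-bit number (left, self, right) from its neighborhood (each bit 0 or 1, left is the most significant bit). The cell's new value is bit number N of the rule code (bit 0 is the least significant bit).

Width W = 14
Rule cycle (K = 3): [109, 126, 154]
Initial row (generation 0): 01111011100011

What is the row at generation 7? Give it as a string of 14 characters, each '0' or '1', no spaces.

Answer: 10000011111010

Derivation:
Gen 0: 01111011100011
Gen 1 (rule 109): 01001110101011
Gen 2 (rule 126): 11111011111111
Gen 3 (rule 154): 11110011111110
Gen 4 (rule 109): 10010010000010
Gen 5 (rule 126): 11111111000111
Gen 6 (rule 154): 11111110101110
Gen 7 (rule 109): 10000011111010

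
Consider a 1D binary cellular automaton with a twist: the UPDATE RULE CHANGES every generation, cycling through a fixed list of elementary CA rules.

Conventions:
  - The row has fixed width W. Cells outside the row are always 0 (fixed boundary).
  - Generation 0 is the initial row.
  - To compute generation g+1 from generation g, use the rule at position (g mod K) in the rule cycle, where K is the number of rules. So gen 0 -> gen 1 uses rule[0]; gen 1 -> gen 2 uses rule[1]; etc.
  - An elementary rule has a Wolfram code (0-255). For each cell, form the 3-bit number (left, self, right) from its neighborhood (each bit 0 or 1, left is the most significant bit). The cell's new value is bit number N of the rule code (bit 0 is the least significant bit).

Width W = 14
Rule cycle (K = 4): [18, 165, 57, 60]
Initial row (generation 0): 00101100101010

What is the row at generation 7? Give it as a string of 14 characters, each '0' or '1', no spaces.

Answer: 00110111010000

Derivation:
Gen 0: 00101100101010
Gen 1 (rule 18): 01000011000001
Gen 2 (rule 165): 01011000011101
Gen 3 (rule 57): 00110111010010
Gen 4 (rule 60): 00101100111011
Gen 5 (rule 18): 01000011000000
Gen 6 (rule 165): 01011000011111
Gen 7 (rule 57): 00110111010000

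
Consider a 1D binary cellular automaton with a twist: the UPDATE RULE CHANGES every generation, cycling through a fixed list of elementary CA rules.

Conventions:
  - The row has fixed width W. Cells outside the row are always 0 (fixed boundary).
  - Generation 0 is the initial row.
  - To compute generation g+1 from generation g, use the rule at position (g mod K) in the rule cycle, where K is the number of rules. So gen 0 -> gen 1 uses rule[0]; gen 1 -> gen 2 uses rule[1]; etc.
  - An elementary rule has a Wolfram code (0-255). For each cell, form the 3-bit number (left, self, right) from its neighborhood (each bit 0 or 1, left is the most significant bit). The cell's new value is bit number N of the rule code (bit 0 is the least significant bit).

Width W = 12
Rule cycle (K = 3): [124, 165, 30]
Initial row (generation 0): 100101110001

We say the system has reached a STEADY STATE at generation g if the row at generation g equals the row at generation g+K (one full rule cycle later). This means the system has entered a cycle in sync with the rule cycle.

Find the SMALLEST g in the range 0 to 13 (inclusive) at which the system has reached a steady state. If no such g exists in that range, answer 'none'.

Answer: none

Derivation:
Gen 0: 100101110001
Gen 1 (rule 124): 110111011001
Gen 2 (rule 165): 001010100001
Gen 3 (rule 30): 011010110011
Gen 4 (rule 124): 011111111011
Gen 5 (rule 165): 001111110100
Gen 6 (rule 30): 011000000110
Gen 7 (rule 124): 011100000111
Gen 8 (rule 165): 001001110010
Gen 9 (rule 30): 011111001111
Gen 10 (rule 124): 010001101001
Gen 11 (rule 165): 010100011001
Gen 12 (rule 30): 110110110111
Gen 13 (rule 124): 111111111101
Gen 14 (rule 165): 011111111011
Gen 15 (rule 30): 110000000010
Gen 16 (rule 124): 111000000011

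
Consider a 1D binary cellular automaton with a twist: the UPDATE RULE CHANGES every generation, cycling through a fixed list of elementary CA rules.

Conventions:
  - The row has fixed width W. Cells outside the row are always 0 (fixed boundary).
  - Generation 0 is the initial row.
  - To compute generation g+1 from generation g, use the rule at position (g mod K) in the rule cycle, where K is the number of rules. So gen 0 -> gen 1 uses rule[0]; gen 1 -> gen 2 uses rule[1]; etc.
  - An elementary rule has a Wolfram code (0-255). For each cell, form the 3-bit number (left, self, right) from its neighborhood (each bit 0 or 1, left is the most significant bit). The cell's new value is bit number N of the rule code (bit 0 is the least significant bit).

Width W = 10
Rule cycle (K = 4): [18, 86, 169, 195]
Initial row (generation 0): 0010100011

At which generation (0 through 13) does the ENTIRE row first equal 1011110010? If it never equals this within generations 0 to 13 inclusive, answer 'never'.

Answer: never

Derivation:
Gen 0: 0010100011
Gen 1 (rule 18): 0100010100
Gen 2 (rule 86): 1110110110
Gen 3 (rule 169): 1101101100
Gen 4 (rule 195): 0100100101
Gen 5 (rule 18): 1011011000
Gen 6 (rule 86): 1001001100
Gen 7 (rule 169): 0000001001
Gen 8 (rule 195): 1111110010
Gen 9 (rule 18): 0000001101
Gen 10 (rule 86): 0000010101
Gen 11 (rule 169): 1111001010
Gen 12 (rule 195): 0111010000
Gen 13 (rule 18): 1000001000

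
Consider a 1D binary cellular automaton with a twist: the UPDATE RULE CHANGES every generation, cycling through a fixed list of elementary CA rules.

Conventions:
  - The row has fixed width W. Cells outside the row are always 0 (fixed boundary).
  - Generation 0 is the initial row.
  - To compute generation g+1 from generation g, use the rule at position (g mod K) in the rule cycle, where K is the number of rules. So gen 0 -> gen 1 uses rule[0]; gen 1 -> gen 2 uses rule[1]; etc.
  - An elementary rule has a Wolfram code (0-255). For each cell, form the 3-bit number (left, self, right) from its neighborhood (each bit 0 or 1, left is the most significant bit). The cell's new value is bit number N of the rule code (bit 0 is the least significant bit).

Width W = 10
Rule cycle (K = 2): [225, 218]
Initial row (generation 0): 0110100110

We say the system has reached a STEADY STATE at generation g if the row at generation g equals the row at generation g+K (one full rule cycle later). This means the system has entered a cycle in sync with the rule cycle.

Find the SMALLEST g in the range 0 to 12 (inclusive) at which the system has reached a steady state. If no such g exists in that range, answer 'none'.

Gen 0: 0110100110
Gen 1 (rule 225): 0011000010
Gen 2 (rule 218): 0111100101
Gen 3 (rule 225): 0011100010
Gen 4 (rule 218): 0111110101
Gen 5 (rule 225): 0011111010
Gen 6 (rule 218): 0111111001
Gen 7 (rule 225): 0011111000
Gen 8 (rule 218): 0111111100
Gen 9 (rule 225): 0011111101
Gen 10 (rule 218): 0111111100
Gen 11 (rule 225): 0011111101
Gen 12 (rule 218): 0111111100
Gen 13 (rule 225): 0011111101
Gen 14 (rule 218): 0111111100

Answer: 8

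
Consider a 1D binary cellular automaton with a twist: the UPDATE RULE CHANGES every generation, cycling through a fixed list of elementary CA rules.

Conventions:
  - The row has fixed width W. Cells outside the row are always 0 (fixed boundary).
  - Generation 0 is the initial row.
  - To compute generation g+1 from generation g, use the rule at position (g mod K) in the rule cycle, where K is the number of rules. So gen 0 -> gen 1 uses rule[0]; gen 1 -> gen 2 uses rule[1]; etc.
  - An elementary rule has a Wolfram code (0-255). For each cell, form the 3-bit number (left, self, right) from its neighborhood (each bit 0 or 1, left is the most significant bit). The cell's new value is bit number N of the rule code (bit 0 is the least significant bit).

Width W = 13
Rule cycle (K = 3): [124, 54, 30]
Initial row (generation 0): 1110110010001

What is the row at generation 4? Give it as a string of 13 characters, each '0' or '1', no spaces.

Answer: 1111001000110

Derivation:
Gen 0: 1110110010001
Gen 1 (rule 124): 1011111011001
Gen 2 (rule 54): 1100000100111
Gen 3 (rule 30): 1010001111100
Gen 4 (rule 124): 1111001000110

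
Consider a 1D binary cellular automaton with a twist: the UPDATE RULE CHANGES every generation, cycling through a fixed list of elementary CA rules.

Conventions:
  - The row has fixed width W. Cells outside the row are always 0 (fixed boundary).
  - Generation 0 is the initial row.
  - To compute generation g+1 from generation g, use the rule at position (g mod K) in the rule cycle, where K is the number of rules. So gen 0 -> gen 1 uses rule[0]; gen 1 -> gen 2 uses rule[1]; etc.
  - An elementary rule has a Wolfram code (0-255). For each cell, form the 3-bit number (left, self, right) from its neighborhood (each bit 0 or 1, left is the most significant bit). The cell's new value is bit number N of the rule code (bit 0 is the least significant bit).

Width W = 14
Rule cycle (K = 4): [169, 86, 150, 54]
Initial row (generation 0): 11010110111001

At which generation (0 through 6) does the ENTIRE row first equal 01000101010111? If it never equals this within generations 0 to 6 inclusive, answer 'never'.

Answer: never

Derivation:
Gen 0: 11010110111001
Gen 1 (rule 169): 10101101110000
Gen 2 (rule 86): 10100100011000
Gen 3 (rule 150): 10111110100100
Gen 4 (rule 54): 11000001111110
Gen 5 (rule 169): 10011101111100
Gen 6 (rule 86): 11100100000110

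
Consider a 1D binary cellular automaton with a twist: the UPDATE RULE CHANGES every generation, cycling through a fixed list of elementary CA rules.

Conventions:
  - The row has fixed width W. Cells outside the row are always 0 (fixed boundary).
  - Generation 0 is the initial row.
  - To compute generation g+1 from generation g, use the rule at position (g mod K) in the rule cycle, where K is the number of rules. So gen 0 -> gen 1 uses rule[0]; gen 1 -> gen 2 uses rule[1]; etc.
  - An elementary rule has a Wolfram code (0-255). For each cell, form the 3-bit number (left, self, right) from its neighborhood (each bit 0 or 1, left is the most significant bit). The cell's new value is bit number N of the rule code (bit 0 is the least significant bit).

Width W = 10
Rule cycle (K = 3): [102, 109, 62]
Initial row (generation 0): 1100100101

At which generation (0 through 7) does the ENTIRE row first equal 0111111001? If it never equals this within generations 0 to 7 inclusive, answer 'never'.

Answer: 2

Derivation:
Gen 0: 1100100101
Gen 1 (rule 102): 0101101111
Gen 2 (rule 109): 0111111001
Gen 3 (rule 62): 1100000111
Gen 4 (rule 102): 0100001001
Gen 5 (rule 109): 0101101001
Gen 6 (rule 62): 1111011111
Gen 7 (rule 102): 0001100001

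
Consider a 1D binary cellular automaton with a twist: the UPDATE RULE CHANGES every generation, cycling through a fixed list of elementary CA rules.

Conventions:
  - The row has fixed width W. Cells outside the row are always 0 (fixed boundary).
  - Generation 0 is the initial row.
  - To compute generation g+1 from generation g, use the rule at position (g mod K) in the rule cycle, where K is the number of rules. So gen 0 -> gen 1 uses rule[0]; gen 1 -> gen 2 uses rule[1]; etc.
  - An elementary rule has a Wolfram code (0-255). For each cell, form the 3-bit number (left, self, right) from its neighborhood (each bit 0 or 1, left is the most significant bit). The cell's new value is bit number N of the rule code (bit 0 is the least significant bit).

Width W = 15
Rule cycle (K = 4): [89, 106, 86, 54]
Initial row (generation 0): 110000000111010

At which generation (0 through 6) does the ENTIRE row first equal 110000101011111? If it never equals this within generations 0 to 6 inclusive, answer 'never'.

Gen 0: 110000000111010
Gen 1 (rule 89): 111111110101001
Gen 2 (rule 106): 100000011010010
Gen 3 (rule 86): 110000101011111
Gen 4 (rule 54): 001001111100000
Gen 5 (rule 89): 100101000111111
Gen 6 (rule 106): 001010001100001

Answer: 3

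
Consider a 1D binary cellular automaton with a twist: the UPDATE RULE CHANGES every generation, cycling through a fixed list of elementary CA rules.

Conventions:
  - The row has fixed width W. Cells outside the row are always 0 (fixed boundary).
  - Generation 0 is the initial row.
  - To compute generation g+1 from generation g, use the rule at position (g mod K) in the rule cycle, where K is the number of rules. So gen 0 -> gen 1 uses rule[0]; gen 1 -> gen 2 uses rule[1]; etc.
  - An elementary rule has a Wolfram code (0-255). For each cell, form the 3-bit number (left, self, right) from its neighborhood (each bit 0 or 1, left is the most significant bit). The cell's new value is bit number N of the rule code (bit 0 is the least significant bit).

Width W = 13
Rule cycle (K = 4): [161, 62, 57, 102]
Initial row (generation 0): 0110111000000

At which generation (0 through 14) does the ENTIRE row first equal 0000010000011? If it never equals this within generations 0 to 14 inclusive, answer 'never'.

Gen 0: 0110111000000
Gen 1 (rule 161): 0001010011111
Gen 2 (rule 62): 0011111110000
Gen 3 (rule 57): 1010000001111
Gen 4 (rule 102): 1110000010001
Gen 5 (rule 161): 0100111000100
Gen 6 (rule 62): 1111100101110
Gen 7 (rule 57): 1000010011001
Gen 8 (rule 102): 1000110101011
Gen 9 (rule 161): 0010001010100
Gen 10 (rule 62): 0111011111110
Gen 11 (rule 57): 0100110000001
Gen 12 (rule 102): 1101010000011
Gen 13 (rule 161): 0010100111000
Gen 14 (rule 62): 0111111100100

Answer: never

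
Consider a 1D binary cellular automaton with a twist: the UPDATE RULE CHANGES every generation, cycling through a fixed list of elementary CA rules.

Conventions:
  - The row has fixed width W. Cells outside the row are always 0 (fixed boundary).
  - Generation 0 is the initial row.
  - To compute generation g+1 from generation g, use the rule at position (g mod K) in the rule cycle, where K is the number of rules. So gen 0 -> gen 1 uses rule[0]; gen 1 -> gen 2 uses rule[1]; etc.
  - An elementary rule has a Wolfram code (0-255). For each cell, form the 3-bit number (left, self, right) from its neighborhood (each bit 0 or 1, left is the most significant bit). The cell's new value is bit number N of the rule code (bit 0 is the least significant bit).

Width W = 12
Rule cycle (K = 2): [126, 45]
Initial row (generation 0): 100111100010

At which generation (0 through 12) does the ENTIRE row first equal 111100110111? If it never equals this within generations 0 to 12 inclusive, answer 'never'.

Gen 0: 100111100010
Gen 1 (rule 126): 111100110111
Gen 2 (rule 45): 100000101100
Gen 3 (rule 126): 110001111110
Gen 4 (rule 45): 100101000000
Gen 5 (rule 126): 111111100000
Gen 6 (rule 45): 100000001111
Gen 7 (rule 126): 110000011001
Gen 8 (rule 45): 100111010001
Gen 9 (rule 126): 111101111011
Gen 10 (rule 45): 100011000110
Gen 11 (rule 126): 110111101111
Gen 12 (rule 45): 101100011000

Answer: 1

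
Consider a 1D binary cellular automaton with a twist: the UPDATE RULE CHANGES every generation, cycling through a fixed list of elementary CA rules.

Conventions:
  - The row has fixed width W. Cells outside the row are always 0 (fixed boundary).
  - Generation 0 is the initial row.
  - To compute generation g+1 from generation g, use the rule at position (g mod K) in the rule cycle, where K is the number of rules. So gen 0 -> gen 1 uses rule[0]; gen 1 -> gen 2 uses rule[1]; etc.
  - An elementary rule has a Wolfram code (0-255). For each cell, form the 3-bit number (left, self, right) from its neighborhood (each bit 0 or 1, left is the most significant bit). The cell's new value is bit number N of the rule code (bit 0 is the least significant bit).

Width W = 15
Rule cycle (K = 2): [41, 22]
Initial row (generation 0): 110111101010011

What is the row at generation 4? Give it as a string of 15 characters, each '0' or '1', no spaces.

Answer: 011110000000010

Derivation:
Gen 0: 110111101010011
Gen 1 (rule 41): 101100010100010
Gen 2 (rule 22): 100010110110111
Gen 3 (rule 41): 001001101101100
Gen 4 (rule 22): 011110000000010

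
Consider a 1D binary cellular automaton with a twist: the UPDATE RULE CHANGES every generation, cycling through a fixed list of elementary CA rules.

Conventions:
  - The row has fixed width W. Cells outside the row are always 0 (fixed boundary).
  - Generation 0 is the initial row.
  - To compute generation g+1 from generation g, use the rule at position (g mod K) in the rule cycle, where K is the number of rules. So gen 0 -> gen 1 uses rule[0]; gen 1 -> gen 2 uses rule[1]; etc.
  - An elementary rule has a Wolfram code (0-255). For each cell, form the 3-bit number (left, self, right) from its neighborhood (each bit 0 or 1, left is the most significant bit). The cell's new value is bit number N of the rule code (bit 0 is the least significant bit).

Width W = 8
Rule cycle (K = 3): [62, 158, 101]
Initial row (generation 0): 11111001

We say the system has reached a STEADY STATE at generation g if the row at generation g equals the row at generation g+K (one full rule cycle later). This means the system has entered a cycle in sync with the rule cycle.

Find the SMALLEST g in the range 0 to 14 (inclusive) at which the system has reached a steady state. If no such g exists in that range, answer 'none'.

Answer: 11

Derivation:
Gen 0: 11111001
Gen 1 (rule 62): 10000111
Gen 2 (rule 158): 11001110
Gen 3 (rule 101): 01000010
Gen 4 (rule 62): 11100111
Gen 5 (rule 158): 11011110
Gen 6 (rule 101): 01100010
Gen 7 (rule 62): 11010111
Gen 8 (rule 158): 10010110
Gen 9 (rule 101): 10011010
Gen 10 (rule 62): 11110111
Gen 11 (rule 158): 11100110
Gen 12 (rule 101): 00100010
Gen 13 (rule 62): 01110111
Gen 14 (rule 158): 11100110
Gen 15 (rule 101): 00100010
Gen 16 (rule 62): 01110111
Gen 17 (rule 158): 11100110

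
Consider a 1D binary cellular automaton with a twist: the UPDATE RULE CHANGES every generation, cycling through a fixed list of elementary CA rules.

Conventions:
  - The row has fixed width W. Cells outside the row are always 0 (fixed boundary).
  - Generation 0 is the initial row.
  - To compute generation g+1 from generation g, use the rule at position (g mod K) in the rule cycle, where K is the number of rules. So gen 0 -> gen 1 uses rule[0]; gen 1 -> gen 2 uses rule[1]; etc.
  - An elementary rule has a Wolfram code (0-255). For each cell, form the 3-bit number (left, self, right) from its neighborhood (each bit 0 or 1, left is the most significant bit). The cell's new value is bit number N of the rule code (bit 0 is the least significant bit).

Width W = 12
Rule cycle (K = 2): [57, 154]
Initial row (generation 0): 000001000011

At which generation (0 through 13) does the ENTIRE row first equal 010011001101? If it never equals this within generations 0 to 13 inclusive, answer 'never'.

Answer: 13

Derivation:
Gen 0: 000001000011
Gen 1 (rule 57): 111100111010
Gen 2 (rule 154): 111011110001
Gen 3 (rule 57): 100110001100
Gen 4 (rule 154): 011101011010
Gen 5 (rule 57): 010010110101
Gen 6 (rule 154): 101100100000
Gen 7 (rule 57): 011010011111
Gen 8 (rule 154): 110001111110
Gen 9 (rule 57): 101101000001
Gen 10 (rule 154): 001000100010
Gen 11 (rule 57): 100110011001
Gen 12 (rule 154): 011101110110
Gen 13 (rule 57): 010011001101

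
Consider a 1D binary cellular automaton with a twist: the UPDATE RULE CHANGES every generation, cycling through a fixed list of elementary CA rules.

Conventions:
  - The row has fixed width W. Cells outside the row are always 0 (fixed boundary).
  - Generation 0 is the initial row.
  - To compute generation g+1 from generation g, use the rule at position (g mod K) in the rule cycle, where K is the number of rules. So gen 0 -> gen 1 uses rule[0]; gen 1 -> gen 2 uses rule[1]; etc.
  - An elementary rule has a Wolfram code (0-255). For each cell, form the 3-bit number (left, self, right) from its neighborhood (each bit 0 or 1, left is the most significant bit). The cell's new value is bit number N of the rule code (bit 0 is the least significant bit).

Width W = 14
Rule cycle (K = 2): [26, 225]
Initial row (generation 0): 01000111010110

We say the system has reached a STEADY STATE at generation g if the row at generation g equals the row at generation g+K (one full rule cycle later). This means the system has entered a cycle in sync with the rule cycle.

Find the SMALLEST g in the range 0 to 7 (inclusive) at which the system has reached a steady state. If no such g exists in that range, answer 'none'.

Answer: none

Derivation:
Gen 0: 01000111010110
Gen 1 (rule 26): 10101100000101
Gen 2 (rule 225): 01010101110010
Gen 3 (rule 26): 10000001001101
Gen 4 (rule 225): 00111100000110
Gen 5 (rule 26): 01100010001101
Gen 6 (rule 225): 00101000100110
Gen 7 (rule 26): 01000101011101
Gen 8 (rule 225): 00010010101110
Gen 9 (rule 26): 00101100001001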